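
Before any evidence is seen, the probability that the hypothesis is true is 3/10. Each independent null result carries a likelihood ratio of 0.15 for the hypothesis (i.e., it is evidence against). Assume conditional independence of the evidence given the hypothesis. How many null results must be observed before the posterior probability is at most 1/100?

Prior odds = 0.3/0.7 = 3/7.
Likelihood ratio per null result = 0.15.
Target posterior odds = 0.01/0.99 = 1/99.
Require 0.15ⁿ ≤ 1/99 ÷ (3/7) = 7/297.
0.15¹ = 0.15 is still above 7/297 but 0.15² = 0.0225 is at or below it, so n = 2.

2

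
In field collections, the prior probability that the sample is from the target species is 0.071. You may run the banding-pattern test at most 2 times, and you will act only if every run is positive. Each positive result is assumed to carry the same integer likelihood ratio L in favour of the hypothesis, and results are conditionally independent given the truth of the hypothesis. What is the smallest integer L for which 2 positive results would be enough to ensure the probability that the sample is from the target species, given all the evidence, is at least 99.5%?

52

Prior odds = 0.071/0.929 = 71/929.
Target odds = 0.995/0.005 = 199.
Need L² ≥ 199 ÷ (71/929) = 184871/71.
51² = 2601 < 184871/71 ≤ 2704 = 52², so L = 52.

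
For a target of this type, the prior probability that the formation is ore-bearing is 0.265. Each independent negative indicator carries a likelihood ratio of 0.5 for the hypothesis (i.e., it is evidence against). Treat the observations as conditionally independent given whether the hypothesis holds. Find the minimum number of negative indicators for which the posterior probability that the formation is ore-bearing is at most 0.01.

Prior odds = 0.265/0.735 = 53/147.
Likelihood ratio per negative indicator = 0.5.
Target posterior odds = 0.01/0.99 = 1/99.
Require 0.5ⁿ ≤ 1/99 ÷ (53/147) = 49/1749.
0.5⁵ = 0.03125 is still above 49/1749 but 0.5⁶ = 0.015625 is at or below it, so n = 6.

6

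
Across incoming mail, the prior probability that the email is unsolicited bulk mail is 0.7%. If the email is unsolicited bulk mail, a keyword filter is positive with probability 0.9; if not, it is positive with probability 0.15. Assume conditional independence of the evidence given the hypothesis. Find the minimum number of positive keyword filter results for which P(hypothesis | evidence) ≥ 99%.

Prior odds = 0.007/0.993 = 7/993.
Likelihood ratio of a positive = 0.9/0.15 = 6.
Target odds: 0.99 ÷ 0.01 = 99.
Require 6ⁿ ≥ 99 ÷ (7/993) = 98307/7.
6⁵ = 7776 falls short of 98307/7 but 6⁶ = 46656 reaches it, so n = 6.

6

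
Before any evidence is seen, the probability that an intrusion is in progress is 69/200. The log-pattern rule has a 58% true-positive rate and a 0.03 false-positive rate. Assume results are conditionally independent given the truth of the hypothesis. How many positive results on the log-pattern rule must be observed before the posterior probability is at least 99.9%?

3

Prior odds: 0.345 ÷ 0.655 = 69/131.
Likelihood ratio of a positive result = 0.58/0.03 = 58/3.
Target odds: 0.999 ÷ 0.001 = 999.
Require (58/3)ⁿ ≥ 999 ÷ (69/131) = 43623/23.
(58/3)² = 3364/9 falls short of 43623/23 but (58/3)³ = 195112/27 reaches it, so n = 3.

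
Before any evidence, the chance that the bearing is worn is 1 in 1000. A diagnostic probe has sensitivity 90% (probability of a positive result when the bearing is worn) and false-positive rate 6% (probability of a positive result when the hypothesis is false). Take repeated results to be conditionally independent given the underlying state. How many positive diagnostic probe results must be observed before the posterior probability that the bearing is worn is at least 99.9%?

Prior odds = 0.001/0.999 = 1/999.
Likelihood ratio of a positive result = 0.9/0.06 = 15.
Target posterior odds = 0.999/0.001 = 999.
Require 15ⁿ ≥ 999 ÷ (1/999) = 998001.
15⁵ = 759375 falls short of 998001 but 15⁶ = 11390625 reaches it, so n = 6.

6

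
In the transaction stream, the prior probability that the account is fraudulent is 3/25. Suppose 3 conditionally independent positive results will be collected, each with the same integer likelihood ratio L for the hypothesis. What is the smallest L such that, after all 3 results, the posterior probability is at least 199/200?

Prior odds = 0.12/0.88 = 3/22.
Target odds = 0.995/0.005 = 199.
Need L³ ≥ 199 ÷ (3/22) = 4378/3.
11³ = 1331 < 4378/3 ≤ 1728 = 12³, so L = 12.

12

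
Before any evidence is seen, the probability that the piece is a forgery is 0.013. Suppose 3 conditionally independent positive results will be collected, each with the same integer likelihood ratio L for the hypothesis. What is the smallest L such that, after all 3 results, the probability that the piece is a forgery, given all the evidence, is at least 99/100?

Prior odds = 0.013/0.987 = 13/987.
Target odds = 0.99/0.01 = 99.
Need L³ ≥ 99 ÷ (13/987) = 97713/13.
19³ = 6859 < 97713/13 ≤ 8000 = 20³, so L = 20.

20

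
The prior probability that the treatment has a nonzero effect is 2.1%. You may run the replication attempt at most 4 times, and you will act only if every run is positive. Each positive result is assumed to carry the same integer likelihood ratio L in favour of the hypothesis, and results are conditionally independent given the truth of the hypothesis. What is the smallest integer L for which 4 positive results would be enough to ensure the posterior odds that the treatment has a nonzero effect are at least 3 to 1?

Prior odds = 0.021/0.979 = 21/979.
Target odds = 3.
Need L⁴ ≥ 3 ÷ (21/979) = 979/7.
3⁴ = 81 < 979/7 ≤ 256 = 4⁴, so L = 4.

4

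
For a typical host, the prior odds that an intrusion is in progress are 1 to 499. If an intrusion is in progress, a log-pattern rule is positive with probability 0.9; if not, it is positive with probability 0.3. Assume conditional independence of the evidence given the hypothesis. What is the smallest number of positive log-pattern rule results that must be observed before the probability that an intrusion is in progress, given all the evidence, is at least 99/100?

10

Prior odds = 1/499.
Likelihood ratio of a positive = 0.9/0.3 = 3.
Target posterior odds = 0.99/0.01 = 99.
Need (1/499) × 3ⁿ ≥ 99, i.e. 3ⁿ ≥ 49401.
3⁹ = 19683 falls short of 49401 but 3¹⁰ = 59049 reaches it, so n = 10.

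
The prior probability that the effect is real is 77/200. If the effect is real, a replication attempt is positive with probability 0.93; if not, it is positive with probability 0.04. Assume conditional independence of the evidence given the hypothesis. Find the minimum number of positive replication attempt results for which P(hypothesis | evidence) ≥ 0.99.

2

Prior odds = 0.385/0.615 = 77/123.
Likelihood ratio of a positive = 0.93/0.04 = 23.25.
Target odds: 0.99 ÷ 0.01 = 99.
Require 23.25ⁿ ≥ 99 ÷ (77/123) = 1107/7.
23.25¹ = 23.25 falls short of 1107/7 but 23.25² = 540.5625 reaches it, so n = 2.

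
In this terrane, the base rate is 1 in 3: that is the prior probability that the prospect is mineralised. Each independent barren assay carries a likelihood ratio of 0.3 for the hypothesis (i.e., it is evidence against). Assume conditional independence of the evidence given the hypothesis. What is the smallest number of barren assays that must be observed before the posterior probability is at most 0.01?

4

Prior odds: (1/3) ÷ (2/3) = 0.5.
Likelihood ratio per barren assay = 0.3.
Target odds: 0.01 ÷ 0.99 = 1/99.
Need 0.5 × 0.3ⁿ ≤ 1/99, i.e. 0.3ⁿ ≤ 2/99.
0.3³ = 0.027 is still above 2/99 but 0.3⁴ = 0.0081 is at or below it, so n = 4.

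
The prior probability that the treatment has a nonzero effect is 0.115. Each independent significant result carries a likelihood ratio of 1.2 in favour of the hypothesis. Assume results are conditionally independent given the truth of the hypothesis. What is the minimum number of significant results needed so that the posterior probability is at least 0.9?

Prior odds: 0.115 ÷ 0.885 = 23/177.
Likelihood ratio per significant result = 1.2.
Target odds: 0.9 ÷ 0.1 = 9.
Require 1.2ⁿ ≥ 9 ÷ (23/177) = 1593/23.
1.2²³ ≈66.2474 falls short of 1593/23 but 1.2²⁴ ≈79.4968 reaches it, so n = 24.

24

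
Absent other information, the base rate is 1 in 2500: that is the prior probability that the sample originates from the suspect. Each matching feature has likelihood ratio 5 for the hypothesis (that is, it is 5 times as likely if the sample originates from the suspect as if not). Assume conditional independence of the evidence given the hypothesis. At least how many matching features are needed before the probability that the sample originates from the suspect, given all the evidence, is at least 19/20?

Prior odds = 0.0004/0.9996 = 1/2499.
Likelihood ratio per matching feature = 5.
Target posterior odds = 0.95/0.05 = 19.
Require 5ⁿ ≥ 19 ÷ (1/2499) = 47481.
5⁶ = 15625 falls short of 47481 but 5⁷ = 78125 reaches it, so n = 7.

7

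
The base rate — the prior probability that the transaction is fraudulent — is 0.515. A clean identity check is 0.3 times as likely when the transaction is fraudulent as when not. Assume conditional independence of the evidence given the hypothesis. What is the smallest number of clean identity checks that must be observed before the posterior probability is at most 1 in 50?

Prior odds = 0.515/0.485 = 103/97.
Likelihood ratio per clean identity check = 0.3.
Target posterior odds = 0.02/0.98 = 1/49.
Require 0.3ⁿ ≤ 1/49 ÷ (103/97) = 97/5047.
0.3³ = 0.027 is still above 97/5047 but 0.3⁴ = 0.0081 is at or below it, so n = 4.

4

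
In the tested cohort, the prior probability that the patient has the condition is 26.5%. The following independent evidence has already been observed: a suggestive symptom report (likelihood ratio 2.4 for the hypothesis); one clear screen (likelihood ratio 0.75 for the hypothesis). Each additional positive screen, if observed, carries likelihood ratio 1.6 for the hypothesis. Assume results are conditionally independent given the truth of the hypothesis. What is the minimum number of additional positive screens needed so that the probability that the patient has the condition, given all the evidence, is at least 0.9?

6

Prior odds = 0.265/0.735 = 53/147.
Combined Bayes factor of the evidence already in hand = 2.4 × 0.75 = 1.8.
Odds after that evidence = (53/147) × 1.8 = 159/245.
Target odds = 0.9/0.1 = 9.
Need 1.6ⁿ ≥ 9 ÷ (159/245) = 735/53.
1.6⁵ = 10.48576 falls short of 735/53 but 1.6⁶ = 262144/15625 reaches it, so n = 6.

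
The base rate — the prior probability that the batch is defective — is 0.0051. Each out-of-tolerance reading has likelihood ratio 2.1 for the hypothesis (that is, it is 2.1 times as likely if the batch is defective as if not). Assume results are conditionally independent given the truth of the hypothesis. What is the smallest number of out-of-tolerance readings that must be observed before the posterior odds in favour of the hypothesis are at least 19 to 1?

Prior odds: 0.0051 ÷ 0.9949 = 51/9949.
Likelihood ratio per out-of-tolerance reading = 2.1.
Target odds = 19.
Need (51/9949) × 2.1ⁿ ≥ 19, i.e. 2.1ⁿ ≥ 189031/51.
2.1¹¹ ≈3502.78 falls short of 189031/51 but 2.1¹² ≈7355.83 reaches it, so n = 12.

12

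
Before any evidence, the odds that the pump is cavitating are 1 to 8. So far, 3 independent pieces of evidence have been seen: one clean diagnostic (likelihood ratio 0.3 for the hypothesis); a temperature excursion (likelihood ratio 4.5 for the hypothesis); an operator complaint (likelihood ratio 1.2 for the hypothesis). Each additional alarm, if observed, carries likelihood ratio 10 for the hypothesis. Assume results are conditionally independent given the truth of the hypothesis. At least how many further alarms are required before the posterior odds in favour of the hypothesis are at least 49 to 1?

Prior odds = 0.125.
Combined Bayes factor of the evidence already in hand = 0.3 × 4.5 × 1.2 = 1.62.
Odds after that evidence = 0.125 × 1.62 = 0.2025.
Target odds = 49.
Need 10ⁿ ≥ 49 ÷ 0.2025 = 19600/81.
10² = 100 falls short of 19600/81 but 10³ = 1000 reaches it, so n = 3.

3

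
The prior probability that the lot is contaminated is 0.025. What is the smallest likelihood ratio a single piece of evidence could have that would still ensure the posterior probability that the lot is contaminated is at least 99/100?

Prior odds = 0.025/0.975 = 1/39.
Target odds = 0.99/0.01 = 99.
Required Bayes factor = 99 ÷ (1/39) = 3861.

3861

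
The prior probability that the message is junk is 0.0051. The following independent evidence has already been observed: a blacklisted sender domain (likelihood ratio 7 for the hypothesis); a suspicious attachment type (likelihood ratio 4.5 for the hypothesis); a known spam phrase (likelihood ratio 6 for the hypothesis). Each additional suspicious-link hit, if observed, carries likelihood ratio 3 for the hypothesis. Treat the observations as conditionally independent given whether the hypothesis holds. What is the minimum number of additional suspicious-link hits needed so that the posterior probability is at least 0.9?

3

Prior odds = 0.0051/0.9949 = 51/9949.
Combined Bayes factor of the evidence already in hand = 7 × 4.5 × 6 = 189.
Odds after that evidence = (51/9949) × 189 = 9639/9949.
Target odds = 0.9/0.1 = 9.
Need 3ⁿ ≥ 9 ÷ (9639/9949) = 9949/1071.
3² = 9 falls short of 9949/1071 but 3³ = 27 reaches it, so n = 3.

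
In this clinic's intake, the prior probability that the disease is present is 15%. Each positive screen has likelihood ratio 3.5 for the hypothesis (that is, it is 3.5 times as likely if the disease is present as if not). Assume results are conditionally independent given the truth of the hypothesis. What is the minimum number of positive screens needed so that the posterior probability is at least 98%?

Prior odds = 0.15/0.85 = 3/17.
Likelihood ratio per positive screen = 3.5.
Target posterior odds = 0.98/0.02 = 49.
Need (3/17) × 3.5ⁿ ≥ 49, i.e. 3.5ⁿ ≥ 833/3.
3.5⁴ = 150.0625 falls short of 833/3 but 3.5⁵ = 525.21875 reaches it, so n = 5.

5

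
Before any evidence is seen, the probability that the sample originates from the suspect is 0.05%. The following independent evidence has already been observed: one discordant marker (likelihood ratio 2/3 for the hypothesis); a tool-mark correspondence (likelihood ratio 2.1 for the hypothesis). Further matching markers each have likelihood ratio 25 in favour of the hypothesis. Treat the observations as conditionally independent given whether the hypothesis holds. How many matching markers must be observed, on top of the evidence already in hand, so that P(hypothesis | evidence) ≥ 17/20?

Prior odds = 0.0005/0.9995 = 1/1999.
Combined Bayes factor of the evidence already in hand = (2/3) × 2.1 = 1.4.
Odds after that evidence = (1/1999) × 1.4 = 7/9995.
Target odds = 0.85/0.15 = 17/3.
Need 25ⁿ ≥ 17/3 ÷ (7/9995) = 169915/21.
25² = 625 falls short of 169915/21 but 25³ = 15625 reaches it, so n = 3.

3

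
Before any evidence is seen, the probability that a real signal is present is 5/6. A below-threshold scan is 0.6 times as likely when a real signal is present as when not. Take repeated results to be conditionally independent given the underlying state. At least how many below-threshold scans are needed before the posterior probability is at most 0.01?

13

Prior odds = (5/6)/(1/6) = 5.
Likelihood ratio per below-threshold scan = 0.6.
Target odds: 0.01 ÷ 0.99 = 1/99.
Need 5 × 0.6ⁿ ≤ 1/99, i.e. 0.6ⁿ ≤ 1/495.
0.6¹² = 531441/244140625 is still above 1/495 but 0.6¹³ ≈0.00130607 is at or below it, so n = 13.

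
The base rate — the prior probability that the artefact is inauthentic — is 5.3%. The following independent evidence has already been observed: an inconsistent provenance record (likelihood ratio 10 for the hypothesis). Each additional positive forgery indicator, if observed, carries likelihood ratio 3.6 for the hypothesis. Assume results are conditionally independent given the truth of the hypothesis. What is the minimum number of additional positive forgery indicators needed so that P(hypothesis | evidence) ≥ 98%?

Prior odds = 0.053/0.947 = 53/947.
Bayes factor of the evidence already in hand = 10.
Odds after that evidence = (53/947) × 10 = 530/947.
Target odds = 0.98/0.02 = 49.
Need 3.6ⁿ ≥ 49 ÷ (530/947) = 46403/530.
3.6³ = 46.656 falls short of 46403/530 but 3.6⁴ = 167.9616 reaches it, so n = 4.

4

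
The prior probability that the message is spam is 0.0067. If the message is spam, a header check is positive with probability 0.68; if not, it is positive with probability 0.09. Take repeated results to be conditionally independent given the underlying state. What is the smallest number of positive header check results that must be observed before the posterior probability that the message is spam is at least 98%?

Prior odds: 0.0067 ÷ 0.9933 = 67/9933.
Likelihood ratio of a positive = 0.68/0.09 = 68/9.
Target posterior odds = 0.98/0.02 = 49.
Require (68/9)ⁿ ≥ 49 ÷ (67/9933) = 486717/67.
(68/9)⁴ = 21381376/6561 falls short of 486717/67 but (68/9)⁵ ≈24622.5 reaches it, so n = 5.

5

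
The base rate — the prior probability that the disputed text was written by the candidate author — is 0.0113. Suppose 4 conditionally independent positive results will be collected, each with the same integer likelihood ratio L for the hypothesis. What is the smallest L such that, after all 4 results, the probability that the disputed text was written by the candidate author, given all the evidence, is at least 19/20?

Prior odds = 0.0113/0.9887 = 113/9887.
Target odds = 0.95/0.05 = 19.
Need L⁴ ≥ 19 ÷ (113/9887) = 187853/113.
6⁴ = 1296 < 187853/113 ≤ 2401 = 7⁴, so L = 7.

7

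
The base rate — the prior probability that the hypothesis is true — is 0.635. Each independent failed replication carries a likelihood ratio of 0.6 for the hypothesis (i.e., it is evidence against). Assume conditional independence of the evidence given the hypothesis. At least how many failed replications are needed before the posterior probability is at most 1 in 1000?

Prior odds = 0.635/0.365 = 127/73.
Likelihood ratio per failed replication = 0.6.
Target posterior odds = 0.001/0.999 = 1/999.
Need (127/73) × 0.6ⁿ ≤ 1/999, i.e. 0.6ⁿ ≤ 73/126873.
0.6¹⁴ ≈0.000783642 is still above 73/126873 but 0.6¹⁵ ≈0.000470185 is at or below it, so n = 15.

15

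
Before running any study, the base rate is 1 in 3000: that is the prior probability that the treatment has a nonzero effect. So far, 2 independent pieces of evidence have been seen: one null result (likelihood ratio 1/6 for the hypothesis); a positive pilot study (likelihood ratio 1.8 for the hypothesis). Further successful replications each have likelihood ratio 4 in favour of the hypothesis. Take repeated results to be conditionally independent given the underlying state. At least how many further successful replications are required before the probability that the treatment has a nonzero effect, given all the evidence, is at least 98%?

10

Prior odds = (1/3000)/(2999/3000) = 1/2999.
Combined Bayes factor of the evidence already in hand = (1/6) × 1.8 = 0.3.
Odds after that evidence = (1/2999) × 0.3 = 3/29990.
Target odds = 0.98/0.02 = 49.
Need 4ⁿ ≥ 49 ÷ (3/29990) = 1469510/3.
4⁹ = 262144 falls short of 1469510/3 but 4¹⁰ = 1048576 reaches it, so n = 10.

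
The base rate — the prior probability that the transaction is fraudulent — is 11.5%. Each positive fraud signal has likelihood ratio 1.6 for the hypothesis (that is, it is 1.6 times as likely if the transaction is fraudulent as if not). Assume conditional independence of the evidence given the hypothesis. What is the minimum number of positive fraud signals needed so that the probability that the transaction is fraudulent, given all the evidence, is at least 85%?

Prior odds = 0.115/0.885 = 23/177.
Likelihood ratio per positive fraud signal = 1.6.
Target posterior odds = 0.85/0.15 = 17/3.
Require 1.6ⁿ ≥ 17/3 ÷ (23/177) = 1003/23.
1.6⁸ = 16777216/390625 falls short of 1003/23 but 1.6⁹ = 134217728/1953125 reaches it, so n = 9.

9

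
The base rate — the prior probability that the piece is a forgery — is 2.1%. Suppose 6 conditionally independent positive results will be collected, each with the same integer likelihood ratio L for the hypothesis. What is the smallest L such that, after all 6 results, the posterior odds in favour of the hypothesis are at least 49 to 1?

4

Prior odds = 0.021/0.979 = 21/979.
Target odds = 49.
Need L⁶ ≥ 49 ÷ (21/979) = 6853/3.
3⁶ = 729 < 6853/3 ≤ 4096 = 4⁶, so L = 4.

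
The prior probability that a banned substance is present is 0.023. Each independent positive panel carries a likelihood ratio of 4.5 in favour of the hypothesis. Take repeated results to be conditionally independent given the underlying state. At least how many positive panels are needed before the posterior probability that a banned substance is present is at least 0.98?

Prior odds = 0.023/0.977 = 23/977.
Likelihood ratio per positive panel = 4.5.
Target posterior odds = 0.98/0.02 = 49.
Require 4.5ⁿ ≥ 49 ÷ (23/977) = 47873/23.
4.5⁵ = 1845.28125 falls short of 47873/23 but 4.5⁶ = 8303.765625 reaches it, so n = 6.

6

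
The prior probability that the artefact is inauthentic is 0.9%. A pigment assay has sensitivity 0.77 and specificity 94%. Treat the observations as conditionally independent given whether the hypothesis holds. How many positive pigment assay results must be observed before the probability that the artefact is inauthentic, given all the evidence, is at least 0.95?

Prior odds: 0.009 ÷ 0.991 = 9/991.
False-positive rate = 1 − 0.94 = 0.06; likelihood ratio of a positive = 0.77/0.06 = 77/6.
Target odds: 0.95 ÷ 0.05 = 19.
Need (9/991) × (77/6)ⁿ ≥ 19, i.e. (77/6)ⁿ ≥ 18829/9.
(77/6)² = 5929/36 falls short of 18829/9 but (77/6)³ = 456533/216 reaches it, so n = 3.

3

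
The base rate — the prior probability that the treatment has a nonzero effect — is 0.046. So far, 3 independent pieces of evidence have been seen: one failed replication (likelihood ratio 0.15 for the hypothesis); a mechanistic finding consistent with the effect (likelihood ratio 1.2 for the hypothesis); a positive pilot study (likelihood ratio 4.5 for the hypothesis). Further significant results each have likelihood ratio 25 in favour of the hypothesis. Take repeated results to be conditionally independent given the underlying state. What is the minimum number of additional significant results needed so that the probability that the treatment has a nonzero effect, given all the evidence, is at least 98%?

Prior odds = 0.046/0.954 = 23/477.
Combined Bayes factor of the evidence already in hand = 0.15 × 1.2 × 4.5 = 0.81.
Odds after that evidence = (23/477) × 0.81 = 207/5300.
Target odds = 0.98/0.02 = 49.
Need 25ⁿ ≥ 49 ÷ (207/5300) = 259700/207.
25² = 625 falls short of 259700/207 but 25³ = 15625 reaches it, so n = 3.

3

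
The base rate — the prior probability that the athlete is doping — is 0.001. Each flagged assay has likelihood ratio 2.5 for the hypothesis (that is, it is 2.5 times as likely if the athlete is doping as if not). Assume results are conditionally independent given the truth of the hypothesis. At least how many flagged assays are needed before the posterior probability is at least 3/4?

9

Prior odds = 0.001/0.999 = 1/999.
Likelihood ratio per flagged assay = 2.5.
Target posterior odds = 0.75/0.25 = 3.
Require 2.5ⁿ ≥ 3 ÷ (1/999) = 2997.
2.5⁸ = 390625/256 falls short of 2997 but 2.5⁹ = 1953125/512 reaches it, so n = 9.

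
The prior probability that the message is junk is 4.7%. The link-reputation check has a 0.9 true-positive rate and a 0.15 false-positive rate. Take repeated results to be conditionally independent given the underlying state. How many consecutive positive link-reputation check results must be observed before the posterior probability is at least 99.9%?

6

Prior odds: 0.047 ÷ 0.953 = 47/953.
Likelihood ratio of a positive result = 0.9/0.15 = 6.
Target odds: 0.999 ÷ 0.001 = 999.
Need (47/953) × 6ⁿ ≥ 999, i.e. 6ⁿ ≥ 952047/47.
6⁵ = 7776 falls short of 952047/47 but 6⁶ = 46656 reaches it, so n = 6.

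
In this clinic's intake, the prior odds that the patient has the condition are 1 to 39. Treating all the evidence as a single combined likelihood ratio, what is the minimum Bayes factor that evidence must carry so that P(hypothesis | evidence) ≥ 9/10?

Prior odds = 1/39.
Target odds = 0.9/0.1 = 9.
Required Bayes factor = 9 ÷ (1/39) = 351.

351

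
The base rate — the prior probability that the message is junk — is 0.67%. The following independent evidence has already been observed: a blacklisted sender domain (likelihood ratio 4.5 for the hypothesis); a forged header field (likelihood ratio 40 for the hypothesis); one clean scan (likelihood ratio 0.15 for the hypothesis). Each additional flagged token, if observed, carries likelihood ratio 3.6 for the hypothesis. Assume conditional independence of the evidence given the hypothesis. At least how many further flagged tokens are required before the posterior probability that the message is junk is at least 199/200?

Prior odds = 0.0067/0.9933 = 67/9933.
Combined Bayes factor of the evidence already in hand = 4.5 × 40 × 0.15 = 27.
Odds after that evidence = (67/9933) × 27 = 603/3311.
Target odds = 0.995/0.005 = 199.
Need 3.6ⁿ ≥ 199 ÷ (603/3311) = 658889/603.
3.6⁵ = 604.66176 falls short of 658889/603 but 3.6⁶ = 34012224/15625 reaches it, so n = 6.

6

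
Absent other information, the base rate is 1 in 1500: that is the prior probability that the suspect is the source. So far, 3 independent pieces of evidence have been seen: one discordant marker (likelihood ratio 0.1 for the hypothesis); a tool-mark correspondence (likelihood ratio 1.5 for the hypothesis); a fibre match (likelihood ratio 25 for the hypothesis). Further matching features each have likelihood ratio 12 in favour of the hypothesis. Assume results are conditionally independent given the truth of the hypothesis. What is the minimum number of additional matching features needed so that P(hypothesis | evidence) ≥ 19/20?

4

Prior odds = (1/1500)/(1499/1500) = 1/1499.
Combined Bayes factor of the evidence already in hand = 0.1 × 1.5 × 25 = 3.75.
Odds after that evidence = (1/1499) × 3.75 = 15/5996.
Target odds = 0.95/0.05 = 19.
Need 12ⁿ ≥ 19 ÷ (15/5996) = 113924/15.
12³ = 1728 falls short of 113924/15 but 12⁴ = 20736 reaches it, so n = 4.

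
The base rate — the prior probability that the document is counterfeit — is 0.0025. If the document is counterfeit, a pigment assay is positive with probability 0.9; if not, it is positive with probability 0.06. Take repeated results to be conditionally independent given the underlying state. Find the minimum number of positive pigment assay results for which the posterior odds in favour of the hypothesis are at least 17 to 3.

3

Prior odds: 0.0025 ÷ 0.9975 = 1/399.
Likelihood ratio of a positive = 0.9/0.06 = 15.
Target odds = 17/3.
Require 15ⁿ ≥ 17/3 ÷ (1/399) = 2261.
15² = 225 falls short of 2261 but 15³ = 3375 reaches it, so n = 3.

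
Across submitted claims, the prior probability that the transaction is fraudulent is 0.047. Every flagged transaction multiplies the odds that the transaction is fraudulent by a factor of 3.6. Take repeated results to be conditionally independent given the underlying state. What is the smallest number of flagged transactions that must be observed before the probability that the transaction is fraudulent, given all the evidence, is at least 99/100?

Prior odds = 0.047/0.953 = 47/953.
Likelihood ratio per flagged transaction = 3.6.
Target posterior odds = 0.99/0.01 = 99.
Require 3.6ⁿ ≥ 99 ÷ (47/953) = 94347/47.
3.6⁵ = 604.66176 falls short of 94347/47 but 3.6⁶ = 34012224/15625 reaches it, so n = 6.

6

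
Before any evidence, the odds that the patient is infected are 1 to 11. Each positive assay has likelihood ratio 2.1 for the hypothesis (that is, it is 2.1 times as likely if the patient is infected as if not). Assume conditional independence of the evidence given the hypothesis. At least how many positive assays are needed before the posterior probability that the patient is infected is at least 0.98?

9

Prior odds = 1/11.
Likelihood ratio per positive assay = 2.1.
Target posterior odds = 0.98/0.02 = 49.
Need (1/11) × 2.1ⁿ ≥ 49, i.e. 2.1ⁿ ≥ 539.
2.1⁸ ≈378.229 falls short of 539 but 2.1⁹ ≈794.28 reaches it, so n = 9.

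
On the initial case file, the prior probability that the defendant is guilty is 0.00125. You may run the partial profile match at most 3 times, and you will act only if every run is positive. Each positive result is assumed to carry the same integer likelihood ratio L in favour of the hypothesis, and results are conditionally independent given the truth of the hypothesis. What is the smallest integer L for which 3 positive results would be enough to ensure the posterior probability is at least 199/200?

55

Prior odds = 0.00125/0.99875 = 1/799.
Target odds = 0.995/0.005 = 199.
Need L³ ≥ 199 ÷ (1/799) = 159001.
54³ = 157464 < 159001 ≤ 166375 = 55³, so L = 55.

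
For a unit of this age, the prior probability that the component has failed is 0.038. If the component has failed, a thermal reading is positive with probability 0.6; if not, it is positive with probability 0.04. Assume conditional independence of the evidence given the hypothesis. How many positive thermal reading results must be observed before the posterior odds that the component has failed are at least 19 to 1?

Prior odds = 0.038/0.962 = 19/481.
Likelihood ratio of a positive = 0.6/0.04 = 15.
Target odds = 19.
Need (19/481) × 15ⁿ ≥ 19, i.e. 15ⁿ ≥ 481.
15² = 225 falls short of 481 but 15³ = 3375 reaches it, so n = 3.

3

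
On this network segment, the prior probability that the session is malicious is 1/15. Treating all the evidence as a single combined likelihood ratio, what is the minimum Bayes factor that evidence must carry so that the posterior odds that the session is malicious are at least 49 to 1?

686

Prior odds = (1/15)/(14/15) = 1/14.
Target odds = 49.
Required Bayes factor = 49 ÷ (1/14) = 686.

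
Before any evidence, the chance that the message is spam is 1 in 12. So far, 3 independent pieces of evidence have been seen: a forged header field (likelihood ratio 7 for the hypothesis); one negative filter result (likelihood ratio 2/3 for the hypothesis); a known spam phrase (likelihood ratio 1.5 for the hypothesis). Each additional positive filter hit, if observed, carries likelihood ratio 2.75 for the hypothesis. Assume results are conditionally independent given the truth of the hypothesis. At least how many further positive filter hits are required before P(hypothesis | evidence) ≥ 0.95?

Prior odds = (1/12)/(11/12) = 1/11.
Combined Bayes factor of the evidence already in hand = 7 × (2/3) × 1.5 = 7.
Odds after that evidence = (1/11) × 7 = 7/11.
Target odds = 0.95/0.05 = 19.
Need 2.75ⁿ ≥ 19 ÷ (7/11) = 209/7.
2.75³ = 20.796875 falls short of 209/7 but 2.75⁴ = 57.19140625 reaches it, so n = 4.

4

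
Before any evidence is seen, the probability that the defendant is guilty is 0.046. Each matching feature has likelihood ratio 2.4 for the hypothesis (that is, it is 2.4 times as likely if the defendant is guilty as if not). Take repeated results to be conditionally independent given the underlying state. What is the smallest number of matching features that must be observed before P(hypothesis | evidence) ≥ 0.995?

10

Prior odds: 0.046 ÷ 0.954 = 23/477.
Likelihood ratio per matching feature = 2.4.
Target odds: 0.995 ÷ 0.005 = 199.
Need (23/477) × 2.4ⁿ ≥ 199, i.e. 2.4ⁿ ≥ 94923/23.
2.4⁹ ≈2641.81 falls short of 94923/23 but 2.4¹⁰ ≈6340.34 reaches it, so n = 10.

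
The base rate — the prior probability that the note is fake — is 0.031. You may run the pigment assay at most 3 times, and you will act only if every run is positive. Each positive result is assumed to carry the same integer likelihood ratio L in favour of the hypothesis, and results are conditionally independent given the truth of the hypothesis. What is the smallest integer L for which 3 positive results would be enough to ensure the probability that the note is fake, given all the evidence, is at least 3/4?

Prior odds = 0.031/0.969 = 31/969.
Target odds = 0.75/0.25 = 3.
Need L³ ≥ 3 ÷ (31/969) = 2907/31.
4³ = 64 < 2907/31 ≤ 125 = 5³, so L = 5.

5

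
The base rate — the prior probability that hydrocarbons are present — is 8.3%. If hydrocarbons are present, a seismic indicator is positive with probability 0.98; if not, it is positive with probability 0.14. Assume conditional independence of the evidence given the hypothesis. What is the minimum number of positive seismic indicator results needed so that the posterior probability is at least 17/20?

3

Prior odds = 0.083/0.917 = 83/917.
Likelihood ratio of a positive = 0.98/0.14 = 7.
Target odds: 0.85 ÷ 0.15 = 17/3.
Require 7ⁿ ≥ 17/3 ÷ (83/917) = 15589/249.
7² = 49 falls short of 15589/249 but 7³ = 343 reaches it, so n = 3.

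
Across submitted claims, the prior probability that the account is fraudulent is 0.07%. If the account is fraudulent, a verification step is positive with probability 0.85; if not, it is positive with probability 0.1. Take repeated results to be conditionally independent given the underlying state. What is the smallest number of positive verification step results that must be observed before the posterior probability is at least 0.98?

6

Prior odds = 0.0007/0.9993 = 7/9993.
Likelihood ratio of a positive = 0.85/0.1 = 8.5.
Target posterior odds = 0.98/0.02 = 49.
Require 8.5ⁿ ≥ 49 ÷ (7/9993) = 69951.
8.5⁵ = 44370.53125 falls short of 69951 but 8.5⁶ = 24137569/64 reaches it, so n = 6.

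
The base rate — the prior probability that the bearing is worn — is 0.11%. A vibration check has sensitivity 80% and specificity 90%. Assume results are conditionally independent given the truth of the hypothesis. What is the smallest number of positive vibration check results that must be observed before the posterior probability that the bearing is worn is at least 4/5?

Prior odds = 0.0011/0.9989 = 11/9989.
False-positive rate = 1 − 0.9 = 0.1; likelihood ratio of a positive = 0.8/0.1 = 8.
Target posterior odds = 0.8/0.2 = 4.
Require 8ⁿ ≥ 4 ÷ (11/9989) = 39956/11.
8³ = 512 falls short of 39956/11 but 8⁴ = 4096 reaches it, so n = 4.

4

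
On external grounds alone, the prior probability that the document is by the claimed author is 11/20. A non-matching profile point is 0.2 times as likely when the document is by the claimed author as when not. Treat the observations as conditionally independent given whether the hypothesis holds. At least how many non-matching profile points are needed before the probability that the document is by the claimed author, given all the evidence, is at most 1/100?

Prior odds = 0.55/0.45 = 11/9.
Likelihood ratio per non-matching profile point = 0.2.
Target odds: 0.01 ÷ 0.99 = 1/99.
Need (11/9) × 0.2ⁿ ≤ 1/99, i.e. 0.2ⁿ ≤ 1/121.
0.2² = 0.04 is still above 1/121 but 0.2³ = 0.008 is at or below it, so n = 3.

3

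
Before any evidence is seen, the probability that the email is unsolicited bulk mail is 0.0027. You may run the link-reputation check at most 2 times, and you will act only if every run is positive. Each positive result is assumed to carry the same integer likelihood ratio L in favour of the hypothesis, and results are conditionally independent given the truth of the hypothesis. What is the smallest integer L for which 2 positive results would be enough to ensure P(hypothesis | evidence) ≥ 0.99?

192

Prior odds = 0.0027/0.9973 = 27/9973.
Target odds = 0.99/0.01 = 99.
Need L² ≥ 99 ÷ (27/9973) = 109703/3.
191² = 36481 < 109703/3 ≤ 36864 = 192², so L = 192.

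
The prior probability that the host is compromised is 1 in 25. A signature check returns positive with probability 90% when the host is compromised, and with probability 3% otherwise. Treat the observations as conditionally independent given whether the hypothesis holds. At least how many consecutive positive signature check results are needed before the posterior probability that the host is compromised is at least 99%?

Prior odds = 0.04/0.96 = 1/24.
Likelihood ratio of a positive result = 0.9/0.03 = 30.
Target posterior odds = 0.99/0.01 = 99.
Need (1/24) × 30ⁿ ≥ 99, i.e. 30ⁿ ≥ 2376.
30² = 900 falls short of 2376 but 30³ = 27000 reaches it, so n = 3.

3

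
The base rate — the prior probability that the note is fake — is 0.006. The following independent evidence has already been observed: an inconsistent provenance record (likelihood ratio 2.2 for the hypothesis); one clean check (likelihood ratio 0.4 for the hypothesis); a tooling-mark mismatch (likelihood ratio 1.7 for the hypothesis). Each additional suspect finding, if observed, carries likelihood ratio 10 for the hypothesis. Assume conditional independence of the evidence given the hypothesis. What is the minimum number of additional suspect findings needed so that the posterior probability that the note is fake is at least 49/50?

Prior odds = 0.006/0.994 = 3/497.
Combined Bayes factor of the evidence already in hand = 2.2 × 0.4 × 1.7 = 1.496.
Odds after that evidence = (3/497) × 1.496 = 561/62125.
Target odds = 0.98/0.02 = 49.
Need 10ⁿ ≥ 49 ÷ (561/62125) = 3044125/561.
10³ = 1000 falls short of 3044125/561 but 10⁴ = 10000 reaches it, so n = 4.

4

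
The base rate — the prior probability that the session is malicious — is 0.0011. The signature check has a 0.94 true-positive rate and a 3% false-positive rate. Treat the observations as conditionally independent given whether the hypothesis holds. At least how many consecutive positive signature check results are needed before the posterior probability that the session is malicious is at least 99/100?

Prior odds: 0.0011 ÷ 0.9989 = 11/9989.
Likelihood ratio of a positive result = 0.94/0.03 = 94/3.
Target odds: 0.99 ÷ 0.01 = 99.
Need (11/9989) × (94/3)ⁿ ≥ 99, i.e. (94/3)ⁿ ≥ 89901.
(94/3)³ = 830584/27 falls short of 89901 but (94/3)⁴ = 78074896/81 reaches it, so n = 4.

4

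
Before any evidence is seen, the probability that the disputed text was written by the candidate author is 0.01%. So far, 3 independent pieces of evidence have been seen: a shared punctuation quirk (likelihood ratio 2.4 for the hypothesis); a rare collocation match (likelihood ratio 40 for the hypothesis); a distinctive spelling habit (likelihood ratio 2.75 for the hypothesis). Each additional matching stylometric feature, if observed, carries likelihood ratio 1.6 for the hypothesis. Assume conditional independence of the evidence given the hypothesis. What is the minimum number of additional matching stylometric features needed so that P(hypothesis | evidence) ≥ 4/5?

Prior odds = 0.0001/0.9999 = 1/9999.
Combined Bayes factor of the evidence already in hand = 2.4 × 40 × 2.75 = 264.
Odds after that evidence = (1/9999) × 264 = 8/303.
Target odds = 0.8/0.2 = 4.
Need 1.6ⁿ ≥ 4 ÷ (8/303) = 151.5.
1.6¹⁰ ≈109.951 falls short of 151.5 but 1.6¹¹ ≈175.922 reaches it, so n = 11.

11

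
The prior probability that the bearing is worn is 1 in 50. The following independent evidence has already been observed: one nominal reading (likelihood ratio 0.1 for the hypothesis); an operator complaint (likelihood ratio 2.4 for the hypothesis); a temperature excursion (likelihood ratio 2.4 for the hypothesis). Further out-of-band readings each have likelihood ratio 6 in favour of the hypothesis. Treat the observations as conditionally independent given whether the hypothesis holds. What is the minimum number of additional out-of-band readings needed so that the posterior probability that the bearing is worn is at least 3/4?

4

Prior odds = 0.02/0.98 = 1/49.
Combined Bayes factor of the evidence already in hand = 0.1 × 2.4 × 2.4 = 0.576.
Odds after that evidence = (1/49) × 0.576 = 72/6125.
Target odds = 0.75/0.25 = 3.
Need 6ⁿ ≥ 3 ÷ (72/6125) = 6125/24.
6³ = 216 falls short of 6125/24 but 6⁴ = 1296 reaches it, so n = 4.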